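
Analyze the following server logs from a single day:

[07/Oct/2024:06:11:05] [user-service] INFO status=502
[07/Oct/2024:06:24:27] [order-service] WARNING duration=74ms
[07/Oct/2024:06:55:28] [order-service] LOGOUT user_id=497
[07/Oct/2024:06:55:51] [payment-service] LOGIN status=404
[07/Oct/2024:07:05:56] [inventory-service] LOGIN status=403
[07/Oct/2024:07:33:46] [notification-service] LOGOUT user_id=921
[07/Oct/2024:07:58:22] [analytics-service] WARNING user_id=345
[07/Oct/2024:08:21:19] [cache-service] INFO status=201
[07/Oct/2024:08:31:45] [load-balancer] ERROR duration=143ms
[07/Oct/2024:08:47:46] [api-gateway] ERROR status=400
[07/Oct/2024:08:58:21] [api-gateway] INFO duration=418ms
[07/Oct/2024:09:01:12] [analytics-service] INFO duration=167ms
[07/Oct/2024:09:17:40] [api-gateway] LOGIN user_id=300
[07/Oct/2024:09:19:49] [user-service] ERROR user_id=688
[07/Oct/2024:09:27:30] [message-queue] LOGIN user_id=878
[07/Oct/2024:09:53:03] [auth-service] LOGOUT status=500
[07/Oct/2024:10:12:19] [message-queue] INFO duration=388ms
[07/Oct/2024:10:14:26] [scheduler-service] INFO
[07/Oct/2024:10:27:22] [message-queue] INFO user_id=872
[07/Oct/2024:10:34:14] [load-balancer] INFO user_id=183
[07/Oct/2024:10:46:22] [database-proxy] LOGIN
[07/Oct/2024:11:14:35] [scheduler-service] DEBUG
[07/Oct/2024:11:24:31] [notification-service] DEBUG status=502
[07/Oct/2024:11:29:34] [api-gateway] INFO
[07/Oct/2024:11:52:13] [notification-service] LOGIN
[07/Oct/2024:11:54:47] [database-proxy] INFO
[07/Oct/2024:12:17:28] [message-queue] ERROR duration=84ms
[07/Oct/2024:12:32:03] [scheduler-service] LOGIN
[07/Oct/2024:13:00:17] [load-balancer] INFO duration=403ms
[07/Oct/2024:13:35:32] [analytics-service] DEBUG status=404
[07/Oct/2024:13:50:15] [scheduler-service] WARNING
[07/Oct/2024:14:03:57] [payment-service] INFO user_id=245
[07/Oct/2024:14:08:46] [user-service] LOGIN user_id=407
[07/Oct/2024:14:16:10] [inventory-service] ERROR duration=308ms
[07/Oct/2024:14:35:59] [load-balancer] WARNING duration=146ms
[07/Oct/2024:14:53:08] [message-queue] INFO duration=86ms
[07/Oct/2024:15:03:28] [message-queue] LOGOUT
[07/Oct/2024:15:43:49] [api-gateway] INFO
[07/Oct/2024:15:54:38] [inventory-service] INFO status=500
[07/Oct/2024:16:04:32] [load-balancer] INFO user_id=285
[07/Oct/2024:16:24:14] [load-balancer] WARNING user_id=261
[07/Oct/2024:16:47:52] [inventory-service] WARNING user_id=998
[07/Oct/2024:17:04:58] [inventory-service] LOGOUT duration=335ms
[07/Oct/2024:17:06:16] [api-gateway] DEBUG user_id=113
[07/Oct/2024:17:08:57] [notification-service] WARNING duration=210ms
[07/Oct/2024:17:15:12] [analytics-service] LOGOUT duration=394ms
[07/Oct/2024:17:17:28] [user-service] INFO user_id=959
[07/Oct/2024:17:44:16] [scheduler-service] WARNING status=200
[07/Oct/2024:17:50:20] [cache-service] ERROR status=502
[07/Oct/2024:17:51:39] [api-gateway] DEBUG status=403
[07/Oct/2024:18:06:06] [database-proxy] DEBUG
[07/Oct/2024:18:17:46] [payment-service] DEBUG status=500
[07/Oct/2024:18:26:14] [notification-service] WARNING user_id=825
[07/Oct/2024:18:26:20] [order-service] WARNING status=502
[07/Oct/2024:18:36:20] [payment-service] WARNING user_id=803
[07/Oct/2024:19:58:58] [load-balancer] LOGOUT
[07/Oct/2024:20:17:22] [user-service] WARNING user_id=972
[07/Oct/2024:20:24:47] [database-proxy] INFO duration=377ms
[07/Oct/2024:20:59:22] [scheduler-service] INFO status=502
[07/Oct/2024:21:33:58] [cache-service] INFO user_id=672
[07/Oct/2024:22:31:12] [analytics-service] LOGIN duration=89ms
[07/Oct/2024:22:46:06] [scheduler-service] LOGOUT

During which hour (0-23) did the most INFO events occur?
10

To find the peak hour:

1. Group all INFO events by hour
2. Count events in each hour
3. Find hour with maximum count
4. Peak hour: 10 (with 4 events)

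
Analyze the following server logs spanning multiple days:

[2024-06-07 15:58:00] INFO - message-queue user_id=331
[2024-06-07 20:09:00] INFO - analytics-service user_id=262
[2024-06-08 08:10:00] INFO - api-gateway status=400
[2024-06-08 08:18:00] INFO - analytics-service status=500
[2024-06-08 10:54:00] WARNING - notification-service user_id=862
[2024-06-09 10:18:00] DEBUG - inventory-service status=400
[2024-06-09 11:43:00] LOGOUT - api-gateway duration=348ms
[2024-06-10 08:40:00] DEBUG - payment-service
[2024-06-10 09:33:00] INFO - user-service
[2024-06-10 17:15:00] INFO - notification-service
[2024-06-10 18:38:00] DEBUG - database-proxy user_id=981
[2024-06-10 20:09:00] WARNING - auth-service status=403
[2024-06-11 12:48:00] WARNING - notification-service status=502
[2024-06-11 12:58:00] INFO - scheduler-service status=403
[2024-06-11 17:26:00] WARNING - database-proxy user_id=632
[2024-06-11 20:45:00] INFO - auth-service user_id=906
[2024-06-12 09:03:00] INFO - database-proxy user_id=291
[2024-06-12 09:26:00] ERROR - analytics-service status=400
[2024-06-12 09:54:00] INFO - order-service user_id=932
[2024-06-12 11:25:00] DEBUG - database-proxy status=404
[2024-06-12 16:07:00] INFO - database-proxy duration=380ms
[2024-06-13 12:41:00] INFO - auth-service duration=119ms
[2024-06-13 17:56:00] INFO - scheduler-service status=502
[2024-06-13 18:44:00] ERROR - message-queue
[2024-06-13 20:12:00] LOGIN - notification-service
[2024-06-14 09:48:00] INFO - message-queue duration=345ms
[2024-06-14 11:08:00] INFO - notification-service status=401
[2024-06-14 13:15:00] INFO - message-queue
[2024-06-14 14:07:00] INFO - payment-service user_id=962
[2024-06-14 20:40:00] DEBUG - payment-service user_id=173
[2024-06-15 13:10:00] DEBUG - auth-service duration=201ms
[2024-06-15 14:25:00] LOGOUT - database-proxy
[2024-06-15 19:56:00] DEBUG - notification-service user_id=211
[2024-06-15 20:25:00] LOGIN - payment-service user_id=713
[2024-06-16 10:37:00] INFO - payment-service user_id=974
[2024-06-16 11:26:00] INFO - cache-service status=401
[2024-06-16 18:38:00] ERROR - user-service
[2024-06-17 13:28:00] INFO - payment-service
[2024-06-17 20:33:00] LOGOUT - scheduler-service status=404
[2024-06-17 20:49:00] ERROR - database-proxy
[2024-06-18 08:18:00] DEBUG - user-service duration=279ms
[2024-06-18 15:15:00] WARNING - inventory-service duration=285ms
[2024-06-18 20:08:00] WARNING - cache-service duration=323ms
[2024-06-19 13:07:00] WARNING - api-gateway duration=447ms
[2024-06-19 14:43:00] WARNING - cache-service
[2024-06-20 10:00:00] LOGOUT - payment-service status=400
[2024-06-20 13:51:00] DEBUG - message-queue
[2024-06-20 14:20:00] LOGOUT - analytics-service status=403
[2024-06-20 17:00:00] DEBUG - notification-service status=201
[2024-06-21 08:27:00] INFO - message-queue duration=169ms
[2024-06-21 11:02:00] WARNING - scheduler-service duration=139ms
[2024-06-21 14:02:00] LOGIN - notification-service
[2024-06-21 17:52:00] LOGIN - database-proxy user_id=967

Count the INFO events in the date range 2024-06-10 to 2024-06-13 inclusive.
9

To filter by date range:

1. Date range: 2024-06-10 through 2024-06-13, both dates inclusive
2. Filter for INFO events whose date falls in this range
3. Count matching events: 9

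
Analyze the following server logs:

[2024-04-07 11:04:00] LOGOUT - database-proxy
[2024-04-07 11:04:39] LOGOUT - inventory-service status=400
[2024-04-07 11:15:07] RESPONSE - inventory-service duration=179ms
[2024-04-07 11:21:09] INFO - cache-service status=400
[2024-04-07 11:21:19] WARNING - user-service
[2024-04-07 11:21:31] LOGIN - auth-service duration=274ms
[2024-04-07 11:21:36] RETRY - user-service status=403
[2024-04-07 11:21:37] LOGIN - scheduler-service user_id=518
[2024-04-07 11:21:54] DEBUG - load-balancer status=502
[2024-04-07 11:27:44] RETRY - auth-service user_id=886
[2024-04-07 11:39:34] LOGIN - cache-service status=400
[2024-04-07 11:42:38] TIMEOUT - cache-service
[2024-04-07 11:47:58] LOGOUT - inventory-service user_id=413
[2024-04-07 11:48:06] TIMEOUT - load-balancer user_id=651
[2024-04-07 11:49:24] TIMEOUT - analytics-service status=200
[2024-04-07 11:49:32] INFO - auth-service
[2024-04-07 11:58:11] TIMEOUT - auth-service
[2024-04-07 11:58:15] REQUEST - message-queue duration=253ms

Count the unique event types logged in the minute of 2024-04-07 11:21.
5

To count unique event types:

1. Filter events in the minute starting at 2024-04-07 11:21
2. Extract event types from matching entries
3. Count unique types: 5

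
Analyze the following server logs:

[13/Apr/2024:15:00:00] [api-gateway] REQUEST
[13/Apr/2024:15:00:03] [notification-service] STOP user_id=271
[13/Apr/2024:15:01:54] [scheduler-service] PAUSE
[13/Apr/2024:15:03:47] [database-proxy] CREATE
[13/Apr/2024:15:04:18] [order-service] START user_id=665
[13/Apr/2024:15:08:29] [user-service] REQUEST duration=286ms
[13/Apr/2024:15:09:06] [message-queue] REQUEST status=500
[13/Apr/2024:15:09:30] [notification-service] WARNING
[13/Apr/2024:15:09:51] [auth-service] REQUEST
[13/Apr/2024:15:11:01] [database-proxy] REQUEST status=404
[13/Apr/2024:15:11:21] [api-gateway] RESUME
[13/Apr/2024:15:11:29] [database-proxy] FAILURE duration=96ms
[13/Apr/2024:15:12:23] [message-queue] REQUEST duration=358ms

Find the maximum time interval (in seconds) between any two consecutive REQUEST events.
509

To find the longest gap:

1. Extract all REQUEST events in chronological order
2. Calculate time differences between consecutive events
3. Find the maximum difference
4. Longest gap: 509 seconds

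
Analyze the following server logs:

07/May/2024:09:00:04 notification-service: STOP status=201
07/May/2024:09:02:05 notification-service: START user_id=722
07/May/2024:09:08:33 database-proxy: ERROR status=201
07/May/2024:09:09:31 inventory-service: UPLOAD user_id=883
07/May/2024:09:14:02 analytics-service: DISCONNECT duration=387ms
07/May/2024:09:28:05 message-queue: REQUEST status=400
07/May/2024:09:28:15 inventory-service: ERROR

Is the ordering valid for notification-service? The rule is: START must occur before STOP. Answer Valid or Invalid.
Invalid

To validate ordering:

1. Required order: START → STOP
2. Rule: START must occur before STOP
3. Check actual order of events for notification-service
4. Result: Invalid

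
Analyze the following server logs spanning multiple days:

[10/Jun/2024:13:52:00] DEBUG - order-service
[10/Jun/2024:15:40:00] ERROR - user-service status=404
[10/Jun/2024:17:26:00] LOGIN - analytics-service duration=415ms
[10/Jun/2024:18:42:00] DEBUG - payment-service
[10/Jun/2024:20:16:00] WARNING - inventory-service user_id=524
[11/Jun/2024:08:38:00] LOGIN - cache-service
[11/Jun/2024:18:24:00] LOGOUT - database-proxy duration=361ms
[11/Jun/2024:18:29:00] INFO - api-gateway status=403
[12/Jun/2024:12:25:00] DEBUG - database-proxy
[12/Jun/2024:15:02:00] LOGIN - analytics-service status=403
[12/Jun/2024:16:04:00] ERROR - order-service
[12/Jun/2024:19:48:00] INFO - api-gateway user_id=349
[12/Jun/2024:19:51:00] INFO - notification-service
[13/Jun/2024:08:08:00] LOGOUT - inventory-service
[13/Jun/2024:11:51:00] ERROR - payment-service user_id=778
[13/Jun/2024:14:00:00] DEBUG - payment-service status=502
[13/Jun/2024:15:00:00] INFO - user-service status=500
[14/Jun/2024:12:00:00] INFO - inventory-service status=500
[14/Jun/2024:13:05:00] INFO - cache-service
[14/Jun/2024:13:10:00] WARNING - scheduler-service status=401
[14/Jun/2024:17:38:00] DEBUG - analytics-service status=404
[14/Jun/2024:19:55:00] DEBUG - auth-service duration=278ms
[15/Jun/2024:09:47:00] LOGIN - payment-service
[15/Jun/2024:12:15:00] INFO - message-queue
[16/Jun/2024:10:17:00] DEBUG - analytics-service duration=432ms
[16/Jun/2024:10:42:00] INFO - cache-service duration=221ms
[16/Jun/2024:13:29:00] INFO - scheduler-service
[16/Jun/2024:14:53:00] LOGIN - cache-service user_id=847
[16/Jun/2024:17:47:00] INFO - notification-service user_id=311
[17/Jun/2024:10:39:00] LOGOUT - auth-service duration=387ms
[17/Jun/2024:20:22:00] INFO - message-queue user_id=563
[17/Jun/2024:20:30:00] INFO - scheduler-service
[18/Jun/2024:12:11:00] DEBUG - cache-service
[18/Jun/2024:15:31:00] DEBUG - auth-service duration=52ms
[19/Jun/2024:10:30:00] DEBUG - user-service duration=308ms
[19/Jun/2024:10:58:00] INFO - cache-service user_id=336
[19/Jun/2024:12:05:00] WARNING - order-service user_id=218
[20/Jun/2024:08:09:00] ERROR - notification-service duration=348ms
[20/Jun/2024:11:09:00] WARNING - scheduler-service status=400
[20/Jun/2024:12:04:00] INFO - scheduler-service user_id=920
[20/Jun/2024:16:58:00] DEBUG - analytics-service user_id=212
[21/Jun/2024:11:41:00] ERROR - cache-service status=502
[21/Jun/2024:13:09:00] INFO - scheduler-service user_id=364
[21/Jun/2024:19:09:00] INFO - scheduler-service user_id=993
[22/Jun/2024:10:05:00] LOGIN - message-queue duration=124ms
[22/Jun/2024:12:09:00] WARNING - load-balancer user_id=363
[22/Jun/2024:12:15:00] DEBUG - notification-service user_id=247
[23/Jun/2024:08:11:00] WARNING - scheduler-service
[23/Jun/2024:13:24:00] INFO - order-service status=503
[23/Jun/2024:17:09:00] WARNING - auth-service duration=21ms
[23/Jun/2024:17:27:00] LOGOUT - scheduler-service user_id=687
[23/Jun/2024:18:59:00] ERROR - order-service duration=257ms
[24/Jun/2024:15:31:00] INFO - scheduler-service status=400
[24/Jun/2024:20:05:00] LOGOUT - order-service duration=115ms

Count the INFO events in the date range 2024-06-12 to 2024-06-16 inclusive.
9

To filter by date range:

1. Date range: 2024-06-12 through 2024-06-16, both dates inclusive
2. Filter for INFO events whose date falls in this range
3. Count matching events: 9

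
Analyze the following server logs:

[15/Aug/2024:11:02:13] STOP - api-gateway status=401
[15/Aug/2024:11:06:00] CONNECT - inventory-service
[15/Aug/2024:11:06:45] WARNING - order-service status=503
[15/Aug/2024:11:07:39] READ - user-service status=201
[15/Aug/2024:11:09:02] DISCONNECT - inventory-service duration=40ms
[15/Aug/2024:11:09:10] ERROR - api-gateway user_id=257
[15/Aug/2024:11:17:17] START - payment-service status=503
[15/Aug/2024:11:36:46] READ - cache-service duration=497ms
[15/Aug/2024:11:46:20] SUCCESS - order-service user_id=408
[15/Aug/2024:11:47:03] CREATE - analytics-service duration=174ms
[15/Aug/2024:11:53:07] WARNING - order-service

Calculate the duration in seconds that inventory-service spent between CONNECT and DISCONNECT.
182

To calculate state duration:

1. Find CONNECT event for inventory-service: 15/Aug/2024:11:06:00
2. Find DISCONNECT event for inventory-service: 15/Aug/2024:11:09:02
3. Calculate duration: 15/Aug/2024:11:09:02 - 15/Aug/2024:11:06:00 = 182 seconds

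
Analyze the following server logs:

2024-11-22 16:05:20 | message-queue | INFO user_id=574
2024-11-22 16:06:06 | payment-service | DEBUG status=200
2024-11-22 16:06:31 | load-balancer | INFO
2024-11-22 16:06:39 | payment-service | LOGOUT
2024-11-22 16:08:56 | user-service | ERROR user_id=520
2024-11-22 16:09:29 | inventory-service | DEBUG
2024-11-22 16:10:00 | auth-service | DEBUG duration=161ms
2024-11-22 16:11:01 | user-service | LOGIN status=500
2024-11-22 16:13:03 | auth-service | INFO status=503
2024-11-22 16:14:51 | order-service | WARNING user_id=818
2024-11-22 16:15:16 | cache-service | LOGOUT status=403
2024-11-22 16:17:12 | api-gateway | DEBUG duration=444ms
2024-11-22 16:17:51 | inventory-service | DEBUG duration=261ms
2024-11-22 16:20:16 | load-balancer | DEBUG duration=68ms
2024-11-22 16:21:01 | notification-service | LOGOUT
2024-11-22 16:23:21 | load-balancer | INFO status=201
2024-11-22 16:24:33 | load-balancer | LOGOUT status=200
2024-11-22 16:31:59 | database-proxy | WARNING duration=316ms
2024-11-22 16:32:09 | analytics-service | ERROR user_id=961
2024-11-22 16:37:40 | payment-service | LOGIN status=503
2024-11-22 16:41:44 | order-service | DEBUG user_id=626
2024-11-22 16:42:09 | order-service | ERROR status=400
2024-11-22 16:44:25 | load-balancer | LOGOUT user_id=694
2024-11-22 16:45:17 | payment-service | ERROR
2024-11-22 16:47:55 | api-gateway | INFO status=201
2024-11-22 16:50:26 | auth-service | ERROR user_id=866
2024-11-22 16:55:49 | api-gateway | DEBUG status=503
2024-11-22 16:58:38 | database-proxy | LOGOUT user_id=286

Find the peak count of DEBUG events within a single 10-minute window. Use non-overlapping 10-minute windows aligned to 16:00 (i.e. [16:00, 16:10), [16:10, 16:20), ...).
3

To find the burst window:

1. Divide the log period into non-overlapping 10-minute windows starting at 16:00
2. Count DEBUG events in each window
3. Find the window with maximum count
4. Maximum events in a window: 3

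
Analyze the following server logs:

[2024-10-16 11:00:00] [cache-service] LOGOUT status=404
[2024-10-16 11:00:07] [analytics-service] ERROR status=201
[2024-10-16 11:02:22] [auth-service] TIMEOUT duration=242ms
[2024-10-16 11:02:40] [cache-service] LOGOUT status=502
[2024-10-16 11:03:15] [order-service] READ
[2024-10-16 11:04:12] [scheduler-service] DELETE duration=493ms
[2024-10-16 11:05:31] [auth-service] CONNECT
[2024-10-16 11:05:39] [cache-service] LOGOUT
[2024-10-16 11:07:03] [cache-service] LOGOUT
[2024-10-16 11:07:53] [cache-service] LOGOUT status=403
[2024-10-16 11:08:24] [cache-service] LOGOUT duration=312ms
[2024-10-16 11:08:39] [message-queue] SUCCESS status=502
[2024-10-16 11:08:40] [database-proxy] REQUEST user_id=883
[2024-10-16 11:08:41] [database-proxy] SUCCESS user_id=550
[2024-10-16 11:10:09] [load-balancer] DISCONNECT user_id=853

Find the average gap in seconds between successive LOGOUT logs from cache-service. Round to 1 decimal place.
100.8

To calculate average interval:

1. Find all LOGOUT events for cache-service in order
2. Calculate time gaps between consecutive events
3. Compute mean of gaps: 504 / 5 = 100.8 seconds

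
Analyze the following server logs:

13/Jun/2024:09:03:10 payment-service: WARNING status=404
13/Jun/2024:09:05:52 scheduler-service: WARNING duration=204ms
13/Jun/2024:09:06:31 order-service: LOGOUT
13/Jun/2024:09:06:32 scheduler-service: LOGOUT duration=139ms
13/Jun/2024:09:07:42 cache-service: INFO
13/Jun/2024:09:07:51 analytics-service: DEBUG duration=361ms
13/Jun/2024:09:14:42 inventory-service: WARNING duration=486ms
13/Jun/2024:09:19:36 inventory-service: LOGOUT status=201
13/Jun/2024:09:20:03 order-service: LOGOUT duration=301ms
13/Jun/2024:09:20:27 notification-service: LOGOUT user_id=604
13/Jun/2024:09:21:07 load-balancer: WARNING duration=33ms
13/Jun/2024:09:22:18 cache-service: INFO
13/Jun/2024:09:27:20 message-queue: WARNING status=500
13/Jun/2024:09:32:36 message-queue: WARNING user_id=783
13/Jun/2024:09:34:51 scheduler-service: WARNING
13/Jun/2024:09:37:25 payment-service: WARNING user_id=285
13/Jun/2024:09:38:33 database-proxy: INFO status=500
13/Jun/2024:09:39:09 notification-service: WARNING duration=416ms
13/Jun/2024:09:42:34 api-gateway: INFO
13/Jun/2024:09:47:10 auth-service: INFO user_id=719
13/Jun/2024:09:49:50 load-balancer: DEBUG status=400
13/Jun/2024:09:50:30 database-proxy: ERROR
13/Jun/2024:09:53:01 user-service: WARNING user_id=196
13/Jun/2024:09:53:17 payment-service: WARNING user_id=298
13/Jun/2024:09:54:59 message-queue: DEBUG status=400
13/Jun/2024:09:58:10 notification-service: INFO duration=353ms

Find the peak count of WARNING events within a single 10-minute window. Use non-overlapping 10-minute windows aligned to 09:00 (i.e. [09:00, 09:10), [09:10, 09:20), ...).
4

To find the burst window:

1. Divide the log period into non-overlapping 10-minute windows starting at 09:00
2. Count WARNING events in each window
3. Find the window with maximum count
4. Maximum events in a window: 4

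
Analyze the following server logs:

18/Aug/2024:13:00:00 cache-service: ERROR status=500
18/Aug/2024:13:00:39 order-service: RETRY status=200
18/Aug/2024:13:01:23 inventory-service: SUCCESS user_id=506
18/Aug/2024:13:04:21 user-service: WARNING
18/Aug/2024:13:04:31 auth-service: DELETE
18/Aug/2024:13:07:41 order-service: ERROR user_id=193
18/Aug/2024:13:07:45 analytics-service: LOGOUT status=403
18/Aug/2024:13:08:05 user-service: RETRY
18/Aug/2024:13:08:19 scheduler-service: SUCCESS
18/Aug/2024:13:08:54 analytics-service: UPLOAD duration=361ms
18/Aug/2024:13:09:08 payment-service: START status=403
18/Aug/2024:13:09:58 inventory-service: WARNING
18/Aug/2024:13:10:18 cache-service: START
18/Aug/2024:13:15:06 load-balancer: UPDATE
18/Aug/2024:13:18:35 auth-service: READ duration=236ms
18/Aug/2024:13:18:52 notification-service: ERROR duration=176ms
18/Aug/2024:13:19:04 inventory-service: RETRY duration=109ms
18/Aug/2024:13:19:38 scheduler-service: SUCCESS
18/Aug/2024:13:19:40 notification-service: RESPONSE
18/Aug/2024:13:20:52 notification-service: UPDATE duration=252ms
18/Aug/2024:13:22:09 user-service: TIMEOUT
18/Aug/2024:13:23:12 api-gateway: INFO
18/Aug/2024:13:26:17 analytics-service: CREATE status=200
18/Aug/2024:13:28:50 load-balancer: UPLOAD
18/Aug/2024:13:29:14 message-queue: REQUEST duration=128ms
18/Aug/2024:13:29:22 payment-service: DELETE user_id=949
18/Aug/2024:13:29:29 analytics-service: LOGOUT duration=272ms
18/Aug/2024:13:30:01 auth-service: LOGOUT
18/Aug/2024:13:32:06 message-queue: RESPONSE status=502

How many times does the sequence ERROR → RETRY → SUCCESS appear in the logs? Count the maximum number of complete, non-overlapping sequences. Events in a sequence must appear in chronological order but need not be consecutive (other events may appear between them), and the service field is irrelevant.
3

To count sequences:

1. Look for pattern: ERROR → RETRY → SUCCESS
2. Greedily scan the log in chronological order, matching each sequence element in turn (ignoring service)
3. Each time the full pattern completes, increment the count and restart matching from the next event
4. Complete non-overlapping sequences found: 3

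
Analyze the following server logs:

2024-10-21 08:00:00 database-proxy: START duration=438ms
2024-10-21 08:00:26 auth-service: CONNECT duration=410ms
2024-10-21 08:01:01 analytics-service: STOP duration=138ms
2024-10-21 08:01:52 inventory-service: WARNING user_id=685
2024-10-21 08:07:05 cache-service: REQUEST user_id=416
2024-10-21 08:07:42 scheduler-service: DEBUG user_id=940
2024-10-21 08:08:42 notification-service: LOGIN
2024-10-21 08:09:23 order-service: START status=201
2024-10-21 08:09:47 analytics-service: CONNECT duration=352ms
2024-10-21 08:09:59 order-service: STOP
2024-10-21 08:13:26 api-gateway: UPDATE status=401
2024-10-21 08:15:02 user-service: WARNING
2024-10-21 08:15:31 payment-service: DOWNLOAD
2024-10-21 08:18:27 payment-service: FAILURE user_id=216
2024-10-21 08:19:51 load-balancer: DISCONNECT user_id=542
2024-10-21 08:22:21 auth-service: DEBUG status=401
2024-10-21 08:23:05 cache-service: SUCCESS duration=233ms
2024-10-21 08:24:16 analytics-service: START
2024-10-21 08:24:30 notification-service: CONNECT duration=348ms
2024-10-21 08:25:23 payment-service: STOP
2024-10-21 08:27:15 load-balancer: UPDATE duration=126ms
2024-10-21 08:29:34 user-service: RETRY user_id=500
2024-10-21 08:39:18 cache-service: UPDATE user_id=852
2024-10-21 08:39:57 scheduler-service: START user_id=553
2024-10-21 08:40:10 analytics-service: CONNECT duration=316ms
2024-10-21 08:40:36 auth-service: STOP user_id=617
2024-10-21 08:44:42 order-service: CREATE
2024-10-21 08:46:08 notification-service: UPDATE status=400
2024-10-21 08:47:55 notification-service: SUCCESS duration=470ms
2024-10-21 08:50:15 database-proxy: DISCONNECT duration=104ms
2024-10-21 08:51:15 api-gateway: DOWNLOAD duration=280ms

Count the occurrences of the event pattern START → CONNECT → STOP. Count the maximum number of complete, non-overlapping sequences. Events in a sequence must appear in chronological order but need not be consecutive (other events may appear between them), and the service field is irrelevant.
4

To count sequences:

1. Look for pattern: START → CONNECT → STOP
2. Greedily scan the log in chronological order, matching each sequence element in turn (ignoring service)
3. Each time the full pattern completes, increment the count and restart matching from the next event
4. Complete non-overlapping sequences found: 4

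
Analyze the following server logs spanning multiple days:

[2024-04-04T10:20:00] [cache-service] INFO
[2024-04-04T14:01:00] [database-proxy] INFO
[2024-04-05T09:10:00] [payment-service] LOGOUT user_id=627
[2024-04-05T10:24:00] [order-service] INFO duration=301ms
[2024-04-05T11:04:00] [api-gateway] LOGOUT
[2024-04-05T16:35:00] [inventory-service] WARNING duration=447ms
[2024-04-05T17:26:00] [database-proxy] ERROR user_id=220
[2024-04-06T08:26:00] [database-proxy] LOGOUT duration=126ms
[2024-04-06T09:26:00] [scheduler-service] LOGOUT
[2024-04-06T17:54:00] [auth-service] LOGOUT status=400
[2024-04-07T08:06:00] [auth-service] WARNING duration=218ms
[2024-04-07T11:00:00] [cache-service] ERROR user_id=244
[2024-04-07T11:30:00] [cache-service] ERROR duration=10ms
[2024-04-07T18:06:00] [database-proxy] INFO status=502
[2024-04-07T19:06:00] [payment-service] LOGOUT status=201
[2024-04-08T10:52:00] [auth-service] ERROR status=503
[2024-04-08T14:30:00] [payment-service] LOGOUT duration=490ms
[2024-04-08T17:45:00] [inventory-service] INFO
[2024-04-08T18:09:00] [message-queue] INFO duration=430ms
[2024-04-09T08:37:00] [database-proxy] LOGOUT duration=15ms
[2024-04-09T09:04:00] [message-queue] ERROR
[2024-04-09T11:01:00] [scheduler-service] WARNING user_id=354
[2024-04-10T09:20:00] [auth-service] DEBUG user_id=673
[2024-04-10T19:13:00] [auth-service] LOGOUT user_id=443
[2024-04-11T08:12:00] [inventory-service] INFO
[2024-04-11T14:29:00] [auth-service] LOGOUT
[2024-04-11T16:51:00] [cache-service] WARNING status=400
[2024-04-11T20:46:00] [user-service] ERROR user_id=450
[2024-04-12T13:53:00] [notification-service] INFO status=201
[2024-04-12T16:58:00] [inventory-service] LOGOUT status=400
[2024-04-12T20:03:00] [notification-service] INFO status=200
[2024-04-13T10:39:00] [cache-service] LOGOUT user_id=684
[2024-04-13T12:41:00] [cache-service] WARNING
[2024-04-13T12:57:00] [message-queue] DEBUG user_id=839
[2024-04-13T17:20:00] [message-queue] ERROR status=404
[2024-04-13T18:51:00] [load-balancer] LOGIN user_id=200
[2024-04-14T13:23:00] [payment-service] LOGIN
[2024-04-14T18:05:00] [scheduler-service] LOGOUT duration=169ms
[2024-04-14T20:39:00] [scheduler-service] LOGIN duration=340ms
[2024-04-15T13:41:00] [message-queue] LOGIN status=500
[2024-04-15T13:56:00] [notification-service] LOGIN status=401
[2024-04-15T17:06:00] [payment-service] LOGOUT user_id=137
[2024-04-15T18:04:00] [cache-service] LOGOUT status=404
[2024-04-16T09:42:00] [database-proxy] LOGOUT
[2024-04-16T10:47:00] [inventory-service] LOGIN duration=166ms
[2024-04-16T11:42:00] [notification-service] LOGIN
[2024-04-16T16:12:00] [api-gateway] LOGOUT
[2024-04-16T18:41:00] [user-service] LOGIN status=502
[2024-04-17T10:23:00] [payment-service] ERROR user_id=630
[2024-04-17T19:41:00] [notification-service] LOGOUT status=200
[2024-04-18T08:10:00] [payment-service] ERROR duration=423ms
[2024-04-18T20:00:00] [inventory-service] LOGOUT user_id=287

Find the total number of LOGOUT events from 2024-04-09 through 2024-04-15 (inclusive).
8

To filter by date range:

1. Date range: 2024-04-09 through 2024-04-15, both dates inclusive
2. Filter for LOGOUT events whose date falls in this range
3. Count matching events: 8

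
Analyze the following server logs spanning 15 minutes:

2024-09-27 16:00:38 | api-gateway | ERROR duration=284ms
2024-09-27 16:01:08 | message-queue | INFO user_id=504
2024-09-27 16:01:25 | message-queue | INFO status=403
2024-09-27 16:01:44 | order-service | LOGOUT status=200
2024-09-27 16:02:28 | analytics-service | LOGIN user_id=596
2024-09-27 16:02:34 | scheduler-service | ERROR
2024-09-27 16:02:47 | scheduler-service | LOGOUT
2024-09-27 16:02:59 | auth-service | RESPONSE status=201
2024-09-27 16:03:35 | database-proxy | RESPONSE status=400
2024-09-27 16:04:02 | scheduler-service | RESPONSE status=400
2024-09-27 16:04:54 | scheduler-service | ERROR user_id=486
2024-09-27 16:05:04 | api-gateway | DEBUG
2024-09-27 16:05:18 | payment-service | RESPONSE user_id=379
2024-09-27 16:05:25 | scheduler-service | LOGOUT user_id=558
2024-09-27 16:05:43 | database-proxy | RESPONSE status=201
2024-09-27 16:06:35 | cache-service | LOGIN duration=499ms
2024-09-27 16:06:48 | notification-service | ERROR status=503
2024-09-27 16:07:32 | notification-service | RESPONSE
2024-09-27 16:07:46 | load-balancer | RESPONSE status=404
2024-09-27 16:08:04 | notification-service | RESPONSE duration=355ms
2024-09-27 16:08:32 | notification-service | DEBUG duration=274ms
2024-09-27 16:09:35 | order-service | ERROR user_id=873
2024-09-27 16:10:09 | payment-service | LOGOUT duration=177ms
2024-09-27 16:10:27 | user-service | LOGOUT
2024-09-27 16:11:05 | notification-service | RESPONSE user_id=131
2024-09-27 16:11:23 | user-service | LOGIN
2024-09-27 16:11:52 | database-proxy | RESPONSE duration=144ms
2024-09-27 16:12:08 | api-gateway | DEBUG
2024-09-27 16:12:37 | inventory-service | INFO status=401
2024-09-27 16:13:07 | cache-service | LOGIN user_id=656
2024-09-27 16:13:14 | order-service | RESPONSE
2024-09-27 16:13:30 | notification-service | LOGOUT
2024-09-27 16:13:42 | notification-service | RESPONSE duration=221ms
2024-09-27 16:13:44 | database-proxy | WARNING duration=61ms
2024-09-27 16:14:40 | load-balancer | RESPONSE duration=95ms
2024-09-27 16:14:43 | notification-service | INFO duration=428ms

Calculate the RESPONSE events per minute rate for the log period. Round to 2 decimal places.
0.87

To calculate the rate:

1. Count total RESPONSE events: 13
2. Total time period: 15 minutes
3. Rate = 13 / 15 = 0.87 events per minute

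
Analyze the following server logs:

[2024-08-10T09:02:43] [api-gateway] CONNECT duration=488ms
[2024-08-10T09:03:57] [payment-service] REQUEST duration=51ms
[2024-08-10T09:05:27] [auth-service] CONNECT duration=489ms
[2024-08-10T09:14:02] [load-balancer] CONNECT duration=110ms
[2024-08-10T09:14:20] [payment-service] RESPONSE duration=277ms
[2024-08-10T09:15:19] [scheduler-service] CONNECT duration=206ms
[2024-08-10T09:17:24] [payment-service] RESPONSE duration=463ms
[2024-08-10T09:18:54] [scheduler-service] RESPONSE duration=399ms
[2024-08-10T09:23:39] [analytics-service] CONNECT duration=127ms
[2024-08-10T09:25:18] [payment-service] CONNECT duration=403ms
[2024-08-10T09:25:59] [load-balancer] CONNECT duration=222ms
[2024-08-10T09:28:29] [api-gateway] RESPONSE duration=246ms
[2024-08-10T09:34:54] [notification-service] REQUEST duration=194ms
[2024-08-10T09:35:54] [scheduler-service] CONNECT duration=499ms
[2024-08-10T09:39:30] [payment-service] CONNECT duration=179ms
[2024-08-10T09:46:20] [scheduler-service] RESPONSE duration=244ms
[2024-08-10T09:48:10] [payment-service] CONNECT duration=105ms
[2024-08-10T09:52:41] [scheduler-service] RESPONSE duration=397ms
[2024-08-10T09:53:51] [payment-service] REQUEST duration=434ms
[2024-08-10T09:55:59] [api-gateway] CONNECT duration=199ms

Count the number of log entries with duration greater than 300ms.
8

To count timeouts:

1. Threshold: 300ms
2. Extract duration from each log entry
3. Count entries where duration > 300
4. Timeout count: 8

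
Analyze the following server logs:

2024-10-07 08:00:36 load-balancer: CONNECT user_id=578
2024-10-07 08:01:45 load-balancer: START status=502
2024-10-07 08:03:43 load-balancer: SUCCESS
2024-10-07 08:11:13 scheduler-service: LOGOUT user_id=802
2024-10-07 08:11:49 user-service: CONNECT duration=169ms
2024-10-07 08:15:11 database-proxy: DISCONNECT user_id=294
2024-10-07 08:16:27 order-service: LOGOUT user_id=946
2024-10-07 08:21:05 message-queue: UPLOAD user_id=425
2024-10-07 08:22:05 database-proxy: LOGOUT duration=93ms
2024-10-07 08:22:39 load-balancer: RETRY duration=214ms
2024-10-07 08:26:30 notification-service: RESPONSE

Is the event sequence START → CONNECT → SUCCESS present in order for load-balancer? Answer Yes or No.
No

To verify sequence order:

1. Find all events in sequence START → CONNECT → SUCCESS for load-balancer
2. Extract their timestamps
3. Check if timestamps are in ascending order
4. Result: No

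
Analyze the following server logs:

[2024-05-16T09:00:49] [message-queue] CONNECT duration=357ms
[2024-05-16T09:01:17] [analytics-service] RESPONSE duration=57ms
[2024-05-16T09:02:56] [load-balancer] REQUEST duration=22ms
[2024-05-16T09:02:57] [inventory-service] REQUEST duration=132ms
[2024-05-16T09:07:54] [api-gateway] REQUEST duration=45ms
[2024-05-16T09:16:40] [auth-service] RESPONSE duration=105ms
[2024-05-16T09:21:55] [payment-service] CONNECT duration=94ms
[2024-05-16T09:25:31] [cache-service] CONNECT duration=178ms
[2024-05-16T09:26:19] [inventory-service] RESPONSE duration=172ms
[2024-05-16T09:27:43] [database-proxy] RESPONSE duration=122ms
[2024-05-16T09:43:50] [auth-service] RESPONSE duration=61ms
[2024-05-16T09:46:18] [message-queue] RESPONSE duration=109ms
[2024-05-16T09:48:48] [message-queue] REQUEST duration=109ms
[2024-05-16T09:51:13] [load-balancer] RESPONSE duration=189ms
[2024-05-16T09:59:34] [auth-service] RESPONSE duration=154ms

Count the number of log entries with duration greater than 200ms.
1

To count timeouts:

1. Threshold: 200ms
2. Extract duration from each log entry
3. Count entries where duration > 200
4. Timeout count: 1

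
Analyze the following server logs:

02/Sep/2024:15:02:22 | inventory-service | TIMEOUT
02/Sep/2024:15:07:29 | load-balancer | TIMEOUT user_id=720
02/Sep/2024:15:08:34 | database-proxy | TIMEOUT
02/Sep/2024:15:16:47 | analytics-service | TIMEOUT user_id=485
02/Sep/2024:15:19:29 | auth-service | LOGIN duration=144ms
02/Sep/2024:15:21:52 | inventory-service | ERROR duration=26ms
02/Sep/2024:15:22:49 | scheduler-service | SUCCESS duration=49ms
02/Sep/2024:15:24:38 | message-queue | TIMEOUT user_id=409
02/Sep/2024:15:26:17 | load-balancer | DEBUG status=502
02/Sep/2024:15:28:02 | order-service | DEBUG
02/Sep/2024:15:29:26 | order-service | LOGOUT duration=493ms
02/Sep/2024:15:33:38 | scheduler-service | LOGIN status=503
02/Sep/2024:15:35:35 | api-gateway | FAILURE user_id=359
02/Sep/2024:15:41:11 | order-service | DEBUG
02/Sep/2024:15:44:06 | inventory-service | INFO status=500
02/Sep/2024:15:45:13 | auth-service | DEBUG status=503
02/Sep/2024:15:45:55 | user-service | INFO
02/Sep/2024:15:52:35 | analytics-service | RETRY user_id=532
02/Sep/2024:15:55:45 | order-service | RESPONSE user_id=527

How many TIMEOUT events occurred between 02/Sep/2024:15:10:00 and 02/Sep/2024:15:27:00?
2

To count events in the time window:

1. Window boundaries: 02/Sep/2024:15:10:00 to 02/Sep/2024:15:27:00
2. Filter for TIMEOUT events within this window
3. Count matching events: 2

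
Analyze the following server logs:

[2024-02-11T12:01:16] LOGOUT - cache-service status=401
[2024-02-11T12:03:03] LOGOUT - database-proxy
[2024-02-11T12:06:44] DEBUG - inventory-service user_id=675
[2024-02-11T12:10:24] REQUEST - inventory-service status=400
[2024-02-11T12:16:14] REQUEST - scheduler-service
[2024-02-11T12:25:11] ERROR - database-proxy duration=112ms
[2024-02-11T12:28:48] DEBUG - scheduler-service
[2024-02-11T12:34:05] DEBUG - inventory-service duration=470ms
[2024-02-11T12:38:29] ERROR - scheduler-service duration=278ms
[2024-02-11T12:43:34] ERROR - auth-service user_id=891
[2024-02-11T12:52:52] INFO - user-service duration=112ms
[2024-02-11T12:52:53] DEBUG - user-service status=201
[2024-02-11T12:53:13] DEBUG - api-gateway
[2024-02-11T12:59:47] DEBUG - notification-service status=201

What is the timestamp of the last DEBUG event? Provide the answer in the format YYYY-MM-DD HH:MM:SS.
2024-02-11 12:59:47

To find the last event:

1. Filter for all DEBUG events
2. Sort by timestamp
3. Select the last one
4. Timestamp: 2024-02-11 12:59:47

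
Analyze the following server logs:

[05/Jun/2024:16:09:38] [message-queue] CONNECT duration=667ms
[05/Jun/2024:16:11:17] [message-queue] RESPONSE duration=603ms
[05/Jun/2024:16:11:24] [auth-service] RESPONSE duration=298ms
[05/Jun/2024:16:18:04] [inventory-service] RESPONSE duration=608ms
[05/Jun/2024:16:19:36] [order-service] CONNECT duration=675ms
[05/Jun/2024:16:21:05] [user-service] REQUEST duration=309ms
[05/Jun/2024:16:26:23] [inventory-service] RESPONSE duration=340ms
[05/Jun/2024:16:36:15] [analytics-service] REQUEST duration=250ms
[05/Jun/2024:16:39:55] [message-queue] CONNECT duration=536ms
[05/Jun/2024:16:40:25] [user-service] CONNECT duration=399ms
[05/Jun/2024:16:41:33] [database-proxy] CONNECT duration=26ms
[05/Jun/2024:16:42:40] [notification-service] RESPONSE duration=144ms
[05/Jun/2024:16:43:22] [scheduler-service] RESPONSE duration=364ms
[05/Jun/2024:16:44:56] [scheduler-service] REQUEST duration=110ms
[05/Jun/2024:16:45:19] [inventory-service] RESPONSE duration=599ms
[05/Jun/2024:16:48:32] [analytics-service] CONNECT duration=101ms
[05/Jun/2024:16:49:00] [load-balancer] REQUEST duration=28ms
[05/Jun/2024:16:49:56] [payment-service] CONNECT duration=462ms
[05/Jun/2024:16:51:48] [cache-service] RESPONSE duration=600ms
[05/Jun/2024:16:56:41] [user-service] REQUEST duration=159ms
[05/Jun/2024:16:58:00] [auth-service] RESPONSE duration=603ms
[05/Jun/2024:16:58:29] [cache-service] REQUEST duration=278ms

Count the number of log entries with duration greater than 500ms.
8

To count timeouts:

1. Threshold: 500ms
2. Extract duration from each log entry
3. Count entries where duration > 500
4. Timeout count: 8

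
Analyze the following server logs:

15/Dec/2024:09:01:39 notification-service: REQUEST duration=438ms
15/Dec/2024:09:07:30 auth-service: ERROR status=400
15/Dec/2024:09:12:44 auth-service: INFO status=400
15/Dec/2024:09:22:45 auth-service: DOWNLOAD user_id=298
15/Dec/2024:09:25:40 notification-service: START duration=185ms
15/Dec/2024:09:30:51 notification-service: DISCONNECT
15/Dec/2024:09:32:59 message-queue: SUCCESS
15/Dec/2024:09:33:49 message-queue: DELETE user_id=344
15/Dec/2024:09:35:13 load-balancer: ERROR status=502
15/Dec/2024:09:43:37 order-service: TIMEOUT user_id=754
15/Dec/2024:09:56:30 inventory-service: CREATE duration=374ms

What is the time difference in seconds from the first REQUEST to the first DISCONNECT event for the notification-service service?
1752

To find the time between events:

1. Locate the first REQUEST event for notification-service: 15/Dec/2024:09:01:39
2. Locate the first DISCONNECT event for notification-service: 15/Dec/2024:09:30:51
3. Calculate the difference: 15/Dec/2024:09:30:51 - 15/Dec/2024:09:01:39 = 1752 seconds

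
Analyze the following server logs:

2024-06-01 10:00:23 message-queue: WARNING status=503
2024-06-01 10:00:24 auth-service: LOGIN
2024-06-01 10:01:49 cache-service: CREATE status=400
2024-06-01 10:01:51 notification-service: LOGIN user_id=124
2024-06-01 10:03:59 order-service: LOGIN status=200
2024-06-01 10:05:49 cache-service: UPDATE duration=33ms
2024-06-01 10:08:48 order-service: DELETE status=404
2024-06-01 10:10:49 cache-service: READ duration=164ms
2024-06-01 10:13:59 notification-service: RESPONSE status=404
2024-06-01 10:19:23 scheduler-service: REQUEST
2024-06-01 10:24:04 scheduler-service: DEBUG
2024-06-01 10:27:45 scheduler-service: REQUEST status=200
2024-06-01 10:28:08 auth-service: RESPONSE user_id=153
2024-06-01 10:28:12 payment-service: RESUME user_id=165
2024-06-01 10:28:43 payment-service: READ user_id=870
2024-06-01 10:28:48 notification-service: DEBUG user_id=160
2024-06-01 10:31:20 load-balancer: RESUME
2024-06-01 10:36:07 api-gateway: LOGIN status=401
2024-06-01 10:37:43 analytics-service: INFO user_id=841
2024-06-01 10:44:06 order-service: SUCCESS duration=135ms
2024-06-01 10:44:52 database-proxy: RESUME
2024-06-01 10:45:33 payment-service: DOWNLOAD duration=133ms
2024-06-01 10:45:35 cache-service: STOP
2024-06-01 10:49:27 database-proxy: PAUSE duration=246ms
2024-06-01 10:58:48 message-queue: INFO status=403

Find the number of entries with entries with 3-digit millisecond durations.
4

To find matching entries:

1. Pattern to match: entries with 3-digit millisecond durations
2. Scan each log entry for the pattern
3. Count matches: 4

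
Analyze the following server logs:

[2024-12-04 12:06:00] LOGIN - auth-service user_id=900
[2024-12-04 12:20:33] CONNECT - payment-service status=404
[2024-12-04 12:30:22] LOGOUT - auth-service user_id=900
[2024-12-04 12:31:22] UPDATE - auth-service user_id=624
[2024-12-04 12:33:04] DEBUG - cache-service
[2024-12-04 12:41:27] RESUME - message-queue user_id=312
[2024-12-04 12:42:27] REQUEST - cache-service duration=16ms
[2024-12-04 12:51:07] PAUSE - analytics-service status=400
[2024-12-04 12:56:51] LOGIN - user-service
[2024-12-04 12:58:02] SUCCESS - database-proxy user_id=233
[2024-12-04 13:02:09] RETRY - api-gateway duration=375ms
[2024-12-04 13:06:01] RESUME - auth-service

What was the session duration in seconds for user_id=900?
1462

To calculate session duration:

1. Find LOGIN event for user_id=900: 2024-12-04 12:06:00
2. Find LOGOUT event for user_id=900: 2024-12-04 12:30:22
3. Session duration: 2024-12-04 12:30:22 - 2024-12-04 12:06:00 = 1462 seconds (24 minutes)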